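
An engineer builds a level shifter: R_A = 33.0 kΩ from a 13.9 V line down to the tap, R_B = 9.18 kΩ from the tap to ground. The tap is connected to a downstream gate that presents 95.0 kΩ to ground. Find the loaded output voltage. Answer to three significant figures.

V_out ≈ 2.81 V

The load sits in parallel with R_B: R_B‖R_L = (9.18 × 95.0) / (9.18 + 95.0) = 8.371 kΩ.
V_out = 13.9 × 8.371 / (33.0 + 8.371) = 13.9 × 8.371/41.37 = 2.81 V.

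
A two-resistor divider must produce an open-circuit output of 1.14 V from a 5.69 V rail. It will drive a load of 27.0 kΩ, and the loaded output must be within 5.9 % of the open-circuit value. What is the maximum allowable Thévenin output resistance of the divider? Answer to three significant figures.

Loading drop = R_th/(R_th + R_L) ≤ 0.0590, so R_th ≤ R_L · ε/(1−ε) = 27.0 kΩ × 0.0590/0.9410 = 1.69 kΩ.
(Any R1, R2 with R2/(R1+R2) = 0.200 and R1‖R2 ≤ 1.69 kΩ will meet the spec.)

R_th ≤ 1.69 kΩ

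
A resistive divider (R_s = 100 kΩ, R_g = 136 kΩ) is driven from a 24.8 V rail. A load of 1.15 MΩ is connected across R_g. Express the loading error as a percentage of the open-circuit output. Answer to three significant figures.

4.77 %

The divider's output (Thévenin) resistance is R_s‖R_g = 57.63 kΩ.
Fractional drop under load = R_th/(R_th + R_L) = 57.63 / (57.63 + 1150) = 0.04772.
So the output falls by 4.77 %.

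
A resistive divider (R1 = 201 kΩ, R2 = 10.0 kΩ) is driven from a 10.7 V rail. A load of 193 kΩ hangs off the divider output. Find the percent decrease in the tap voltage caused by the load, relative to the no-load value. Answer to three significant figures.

4.70 %

The divider's output (Thévenin) resistance is R1‖R2 = 9.526 kΩ.
Fractional drop under load = R_th/(R_th + R_L) = 9.526 / (9.526 + 193) = 0.04704.
So the output falls by 4.70 %.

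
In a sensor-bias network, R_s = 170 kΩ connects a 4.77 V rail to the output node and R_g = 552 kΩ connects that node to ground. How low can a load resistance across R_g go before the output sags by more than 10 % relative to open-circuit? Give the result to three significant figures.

R_L(min) ≈ 1.17 MΩ

Output resistance R_th = R_s‖R_g = (170 × 552)/722.0 = 130.0 kΩ.
The fractional drop is R_th/(R_th + R_L); requiring this ≤ 0.100 gives R_L ≥ R_th(1/0.100 − 1) = 130.0 × 9.000 = 1.17 MΩ.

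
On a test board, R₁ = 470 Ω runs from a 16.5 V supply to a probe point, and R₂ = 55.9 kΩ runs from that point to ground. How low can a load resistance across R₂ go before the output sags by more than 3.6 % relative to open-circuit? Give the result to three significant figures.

Output resistance R_th = R₁‖R₂ = (470 × 55900)/56370 = 466.1 Ω.
The fractional drop is R_th/(R_th + R_L); requiring this ≤ 0.0360 gives R_L ≥ R_th(1/0.0360 − 1) = 466.1 × 26.78 = 12.5 kΩ.

R_L(min) ≈ 12.5 kΩ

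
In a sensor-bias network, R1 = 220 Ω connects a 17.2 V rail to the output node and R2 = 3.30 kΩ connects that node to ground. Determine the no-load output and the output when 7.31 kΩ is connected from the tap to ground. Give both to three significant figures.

Unloaded: 16.1 V; loaded: 15.7 V

Open-circuit: V = 17.2 × 3300/(220 + 3300) = 16.1 V.
With the load, R2 becomes R2‖R_L = 2274 Ω, so V = 17.2 × 2274/2494 = 15.7 V.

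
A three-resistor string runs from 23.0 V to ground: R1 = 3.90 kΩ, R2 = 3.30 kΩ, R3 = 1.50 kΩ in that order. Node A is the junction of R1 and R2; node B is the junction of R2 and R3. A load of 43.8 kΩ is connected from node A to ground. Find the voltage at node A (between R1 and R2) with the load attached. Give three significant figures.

V ≈ 12.1 V

Below node A the series string R2+R3 = 4.800 kΩ sits in parallel with the 43.8 kΩ load: 4.326 kΩ.
V_A = 23.0 × 4.326/(3.90 + 4.326) = 12.1 V.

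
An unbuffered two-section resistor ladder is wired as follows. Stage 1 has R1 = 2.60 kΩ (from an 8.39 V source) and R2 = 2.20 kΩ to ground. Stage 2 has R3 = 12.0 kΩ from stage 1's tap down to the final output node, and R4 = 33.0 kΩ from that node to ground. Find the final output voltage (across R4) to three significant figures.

Stage 2 presents R3+R4 = 45.00 kΩ as a load on stage 1's tap.
Stage 1's lower leg becomes R2‖(R3+R4) = 2.097 kΩ, so V_mid = 8.39 × 2.097/4.697 = 3.746 V.
Stage 2 is itself unloaded: V_out = V_mid × R4/(R3+R4) = 3.746 × 33.0/45.00 = 2.75 V.

V_out ≈ 2.75 V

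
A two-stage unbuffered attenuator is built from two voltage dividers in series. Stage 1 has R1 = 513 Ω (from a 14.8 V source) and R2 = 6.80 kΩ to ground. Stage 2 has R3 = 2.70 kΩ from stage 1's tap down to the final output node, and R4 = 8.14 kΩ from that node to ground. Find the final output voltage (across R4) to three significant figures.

Stage 2 presents R3+R4 = 10840 Ω as a load on stage 1's tap.
Stage 1's lower leg becomes R2‖(R3+R4) = 4179 Ω, so V_mid = 14.8 × 4179/4692 = 13.18 V.
Stage 2 is itself unloaded: V_out = V_mid × R4/(R3+R4) = 13.18 × 8140/10840 = 9.90 V.

V_out ≈ 9.90 V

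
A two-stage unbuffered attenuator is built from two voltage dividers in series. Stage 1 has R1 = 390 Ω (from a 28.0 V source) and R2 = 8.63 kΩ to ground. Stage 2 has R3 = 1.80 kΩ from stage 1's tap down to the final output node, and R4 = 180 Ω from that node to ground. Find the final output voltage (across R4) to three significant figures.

Stage 2 presents R3+R4 = 1980 Ω as a load on stage 1's tap.
Stage 1's lower leg becomes R2‖(R3+R4) = 1610 Ω, so V_mid = 28.0 × 1610/2000 = 22.54 V.
Stage 2 is itself unloaded: V_out = V_mid × R4/(R3+R4) = 22.54 × 180/1980 = 2.05 V.

V_out ≈ 2.05 V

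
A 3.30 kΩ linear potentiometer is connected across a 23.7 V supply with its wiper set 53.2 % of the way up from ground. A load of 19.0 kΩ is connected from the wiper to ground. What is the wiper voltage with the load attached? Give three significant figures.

The wiper splits the pot into (1−α)R = 1.544 kΩ above and αR = 1.756 kΩ below.
Lower section ‖ load = 1.607 kΩ.
V_wiper = 23.7 × 1.607/(1.544 + 1.607) = 12.1 V.

V ≈ 12.1 V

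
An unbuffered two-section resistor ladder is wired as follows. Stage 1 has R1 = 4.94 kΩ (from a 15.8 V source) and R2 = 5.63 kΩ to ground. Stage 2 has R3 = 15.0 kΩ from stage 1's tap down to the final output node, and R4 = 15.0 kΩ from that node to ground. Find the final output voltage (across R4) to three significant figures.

Stage 2 presents R3+R4 = 30.00 kΩ as a load on stage 1's tap.
Stage 1's lower leg becomes R2‖(R3+R4) = 4.740 kΩ, so V_mid = 15.8 × 4.740/9.680 = 7.737 V.
Stage 2 is itself unloaded: V_out = V_mid × R4/(R3+R4) = 7.737 × 15.0/30.00 = 3.87 V.

V_out ≈ 3.87 V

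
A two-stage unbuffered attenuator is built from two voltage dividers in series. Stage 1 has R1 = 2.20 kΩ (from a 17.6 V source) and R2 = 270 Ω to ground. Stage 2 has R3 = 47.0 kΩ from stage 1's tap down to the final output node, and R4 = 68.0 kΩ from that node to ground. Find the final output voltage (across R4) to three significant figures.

Stage 2 presents R3+R4 = 115000 Ω as a load on stage 1's tap.
Stage 1's lower leg becomes R2‖(R3+R4) = 269.4 Ω, so V_mid = 17.6 × 269.4/2469 = 1.920 V.
Stage 2 is itself unloaded: V_out = V_mid × R4/(R3+R4) = 1.920 × 68000/115000 = 1.14 V.

V_out ≈ 1.14 V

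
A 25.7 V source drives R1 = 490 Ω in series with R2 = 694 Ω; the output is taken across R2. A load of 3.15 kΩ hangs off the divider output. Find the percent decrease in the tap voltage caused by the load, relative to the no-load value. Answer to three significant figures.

The divider's output (Thévenin) resistance is R1‖R2 = 287.2 Ω.
Fractional drop under load = R_th/(R_th + R_L) = 287.2 / (287.2 + 3150) = 0.08356.
So the output falls by 8.36 %.

8.36 %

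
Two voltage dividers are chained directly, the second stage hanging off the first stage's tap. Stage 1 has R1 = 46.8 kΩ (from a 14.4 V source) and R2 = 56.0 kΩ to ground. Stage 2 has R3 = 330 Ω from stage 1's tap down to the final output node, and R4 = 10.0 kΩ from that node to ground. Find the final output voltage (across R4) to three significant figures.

Stage 2 presents R3+R4 = 10330 Ω as a load on stage 1's tap.
Stage 1's lower leg becomes R2‖(R3+R4) = 8721 Ω, so V_mid = 14.4 × 8721/55520 = 2.262 V.
Stage 2 is itself unloaded: V_out = V_mid × R4/(R3+R4) = 2.262 × 10000/10330 = 2.19 V.

V_out ≈ 2.19 V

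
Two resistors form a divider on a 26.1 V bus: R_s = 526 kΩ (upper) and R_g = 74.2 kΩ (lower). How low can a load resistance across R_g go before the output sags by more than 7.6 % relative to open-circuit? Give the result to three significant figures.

Output resistance R_th = R_s‖R_g = (526 × 74.2)/600.2 = 65.03 kΩ.
The fractional drop is R_th/(R_th + R_L); requiring this ≤ 0.0760 gives R_L ≥ R_th(1/0.0760 − 1) = 65.03 × 12.16 = 791 kΩ.

R_L(min) ≈ 791 kΩ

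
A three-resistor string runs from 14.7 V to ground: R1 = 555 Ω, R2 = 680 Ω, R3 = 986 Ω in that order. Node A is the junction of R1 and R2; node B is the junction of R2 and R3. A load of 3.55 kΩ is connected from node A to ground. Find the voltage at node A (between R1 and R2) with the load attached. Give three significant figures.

V ≈ 9.87 V

Below node A the series string R2+R3 = 1666 Ω sits in parallel with the 3550 Ω load: 1134 Ω.
V_A = 14.7 × 1134/(555 + 1134) = 9.87 V.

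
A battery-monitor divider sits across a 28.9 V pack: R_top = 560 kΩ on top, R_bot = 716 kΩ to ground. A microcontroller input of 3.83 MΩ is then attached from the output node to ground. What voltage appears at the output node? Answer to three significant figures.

The load sits in parallel with R_bot: R_bot‖R_L = (716 × 3830) / (716 + 3830) = 603.2 kΩ.
V_out = 28.9 × 603.2 / (560 + 603.2) = 28.9 × 603.2/1163 = 15.0 V.

V_out ≈ 15.0 V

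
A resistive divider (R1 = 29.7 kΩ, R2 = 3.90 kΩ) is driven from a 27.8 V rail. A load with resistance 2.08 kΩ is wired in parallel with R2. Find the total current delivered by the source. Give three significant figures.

R2‖R_L = 1.357 kΩ, so the source sees R1 + R2‖R_L = 31.06 kΩ.
I = 27.8 V / 31.06 kΩ = 0.895 mA.

I ≈ 0.895 mA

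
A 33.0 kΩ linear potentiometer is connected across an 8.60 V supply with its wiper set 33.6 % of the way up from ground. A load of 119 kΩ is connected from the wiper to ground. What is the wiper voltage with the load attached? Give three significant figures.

The wiper splits the pot into (1−α)R = 21.91 kΩ above and αR = 11.09 kΩ below.
Lower section ‖ load = 10.14 kΩ.
V_wiper = 8.60 × 10.14/(21.91 + 10.14) = 2.72 V.

V ≈ 2.72 V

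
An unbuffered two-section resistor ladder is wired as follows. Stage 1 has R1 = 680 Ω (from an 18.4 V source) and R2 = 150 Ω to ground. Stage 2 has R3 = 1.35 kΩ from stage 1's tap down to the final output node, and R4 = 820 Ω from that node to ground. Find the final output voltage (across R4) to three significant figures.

V_out ≈ 1.19 V

Stage 2 presents R3+R4 = 2170 Ω as a load on stage 1's tap.
Stage 1's lower leg becomes R2‖(R3+R4) = 140.3 Ω, so V_mid = 18.4 × 140.3/820.3 = 3.147 V.
Stage 2 is itself unloaded: V_out = V_mid × R4/(R3+R4) = 3.147 × 820/2170 = 1.19 V.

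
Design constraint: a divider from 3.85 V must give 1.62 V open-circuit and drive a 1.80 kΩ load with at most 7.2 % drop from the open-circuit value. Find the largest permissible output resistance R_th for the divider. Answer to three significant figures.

Loading drop = R_th/(R_th + R_L) ≤ 0.0720, so R_th ≤ R_L · ε/(1−ε) = 1.80 kΩ × 0.0720/0.9280 = 140 Ω.

R_th ≤ 140 Ω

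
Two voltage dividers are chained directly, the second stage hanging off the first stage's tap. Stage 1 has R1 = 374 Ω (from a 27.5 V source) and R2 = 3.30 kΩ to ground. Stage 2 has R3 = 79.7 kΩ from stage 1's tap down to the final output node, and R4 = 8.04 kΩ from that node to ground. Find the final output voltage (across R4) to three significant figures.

Stage 2 presents R3+R4 = 87740 Ω as a load on stage 1's tap.
Stage 1's lower leg becomes R2‖(R3+R4) = 3180 Ω, so V_mid = 27.5 × 3180/3554 = 24.61 V.
Stage 2 is itself unloaded: V_out = V_mid × R4/(R3+R4) = 24.61 × 8040/87740 = 2.25 V.

V_out ≈ 2.25 V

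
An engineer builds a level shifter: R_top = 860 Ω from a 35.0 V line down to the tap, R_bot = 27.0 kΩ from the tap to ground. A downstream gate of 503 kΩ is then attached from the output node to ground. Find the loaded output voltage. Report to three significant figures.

The load sits in parallel with R_bot: R_bot‖R_L = (27000 × 503000) / (27000 + 503000) = 25620 Ω.
V_out = 35.0 × 25620 / (860 + 25620) = 35.0 × 25620/26480 = 33.9 V.

V_out ≈ 33.9 V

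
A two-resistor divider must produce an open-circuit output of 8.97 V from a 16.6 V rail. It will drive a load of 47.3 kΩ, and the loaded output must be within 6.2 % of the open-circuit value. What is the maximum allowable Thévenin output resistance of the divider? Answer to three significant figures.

R_th ≤ 3.13 kΩ

Loading drop = R_th/(R_th + R_L) ≤ 0.0620, so R_th ≤ R_L · ε/(1−ε) = 47.3 kΩ × 0.0620/0.9380 = 3.13 kΩ.
(Any R1, R2 with R2/(R1+R2) = 0.540 and R1‖R2 ≤ 3.13 kΩ will meet the spec.)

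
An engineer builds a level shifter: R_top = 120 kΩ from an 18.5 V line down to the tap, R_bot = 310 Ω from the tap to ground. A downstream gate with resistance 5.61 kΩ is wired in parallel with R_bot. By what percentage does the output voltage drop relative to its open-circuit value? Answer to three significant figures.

The divider's output (Thévenin) resistance is R_top‖R_bot = 309.2 Ω.
Fractional drop under load = R_th/(R_th + R_L) = 309.2 / (309.2 + 5610) = 0.05224.
So the output falls by 5.22 %.

5.22 %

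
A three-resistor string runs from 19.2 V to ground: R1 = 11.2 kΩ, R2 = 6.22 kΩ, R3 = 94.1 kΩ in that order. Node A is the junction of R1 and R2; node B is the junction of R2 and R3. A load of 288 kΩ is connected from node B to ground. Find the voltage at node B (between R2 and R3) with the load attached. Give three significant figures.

At node B, R3 is in parallel with the load: R3‖R_L = 70.93 kΩ.
Below node A the resistance is R2 + (R3‖R_L) = 77.15 kΩ, so V_A = 19.2 × 77.15/88.35 = 16.77 V.
Then V_B = V_A × (R3‖R_L)/(R2 + R3‖R_L) = 16.77 × 70.93/77.15 = 15.4 V.

V ≈ 15.4 V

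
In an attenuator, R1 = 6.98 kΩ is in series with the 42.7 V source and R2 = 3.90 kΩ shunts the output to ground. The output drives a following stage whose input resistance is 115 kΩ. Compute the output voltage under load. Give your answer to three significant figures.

V_out ≈ 15.0 V

The load sits in parallel with R2: R2‖R_L = (3.90 × 115) / (3.90 + 115) = 3.772 kΩ.
V_out = 42.7 × 3.772 / (6.98 + 3.772) = 42.7 × 3.772/10.75 = 15.0 V.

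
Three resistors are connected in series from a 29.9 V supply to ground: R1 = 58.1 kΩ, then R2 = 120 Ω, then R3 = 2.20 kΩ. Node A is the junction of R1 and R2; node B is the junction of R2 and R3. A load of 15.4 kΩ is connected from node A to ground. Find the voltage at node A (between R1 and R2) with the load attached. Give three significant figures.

Below node A the series string R2+R3 = 2320 Ω sits in parallel with the 15400 Ω load: 2016 Ω.
V_A = 29.9 × 2016/(58100 + 2016) = 1.00 V.

V ≈ 1.00 V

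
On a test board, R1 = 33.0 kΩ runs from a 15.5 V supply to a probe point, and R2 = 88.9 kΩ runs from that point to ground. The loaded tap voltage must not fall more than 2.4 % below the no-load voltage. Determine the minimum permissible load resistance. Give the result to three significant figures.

Output resistance R_th = R1‖R2 = (33.0 × 88.9)/121.9 = 24.07 kΩ.
The fractional drop is R_th/(R_th + R_L); requiring this ≤ 0.0240 gives R_L ≥ R_th(1/0.0240 − 1) = 24.07 × 40.67 = 979 kΩ.

R_L(min) ≈ 979 kΩ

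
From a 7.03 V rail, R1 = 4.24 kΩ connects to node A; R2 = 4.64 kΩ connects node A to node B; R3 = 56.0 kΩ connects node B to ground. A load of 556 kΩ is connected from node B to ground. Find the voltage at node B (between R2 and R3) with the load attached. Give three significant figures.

At node B, R3 is in parallel with the load: R3‖R_L = 50.88 kΩ.
Below node A the resistance is R2 + (R3‖R_L) = 55.52 kΩ, so V_A = 7.03 × 55.52/59.76 = 6.531 V.
Then V_B = V_A × (R3‖R_L)/(R2 + R3‖R_L) = 6.531 × 50.88/55.52 = 5.99 V.

V ≈ 5.99 V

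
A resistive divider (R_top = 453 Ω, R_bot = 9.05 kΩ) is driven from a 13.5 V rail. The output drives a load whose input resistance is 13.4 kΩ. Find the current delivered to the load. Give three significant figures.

I_L ≈ 0.930 mA

R_bot‖R_L = 5402 Ω; V_out = 13.5 × 5402/5855 = 12.46 V.
I_L = V_out / R_L = 12.46 / 13.4 kΩ = 0.930 mA.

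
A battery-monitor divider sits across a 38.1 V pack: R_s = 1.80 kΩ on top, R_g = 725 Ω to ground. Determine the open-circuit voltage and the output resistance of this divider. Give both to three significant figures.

V_th = 10.9 V, R_th = 517 Ω

V_th is the open-circuit tap voltage: 38.1 × 725/(1800 + 725) = 10.9 V.
With the supply zeroed, R_s and R_g appear in parallel from the tap: R_th = R_s‖R_g = (1800 × 725)/2525 = 517 Ω.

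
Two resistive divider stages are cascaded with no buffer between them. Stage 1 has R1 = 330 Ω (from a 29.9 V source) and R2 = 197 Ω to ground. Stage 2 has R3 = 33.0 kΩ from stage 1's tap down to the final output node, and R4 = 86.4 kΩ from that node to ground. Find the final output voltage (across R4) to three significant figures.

Stage 2 presents R3+R4 = 119400 Ω as a load on stage 1's tap.
Stage 1's lower leg becomes R2‖(R3+R4) = 196.7 Ω, so V_mid = 29.9 × 196.7/526.7 = 11.17 V.
Stage 2 is itself unloaded: V_out = V_mid × R4/(R3+R4) = 11.17 × 86400/119400 = 8.08 V.

V_out ≈ 8.08 V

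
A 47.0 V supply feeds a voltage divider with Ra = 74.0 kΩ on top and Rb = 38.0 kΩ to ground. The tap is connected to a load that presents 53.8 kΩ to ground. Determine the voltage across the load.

V_out ≈ 10.9 V

The load sits in parallel with Rb: Rb‖R_L = (38.0 × 53.8) / (38.0 + 53.8) = 22.27 kΩ.
V_out = 47.0 × 22.27 / (74.0 + 22.27) = 47.0 × 22.27/96.27 = 10.9 V.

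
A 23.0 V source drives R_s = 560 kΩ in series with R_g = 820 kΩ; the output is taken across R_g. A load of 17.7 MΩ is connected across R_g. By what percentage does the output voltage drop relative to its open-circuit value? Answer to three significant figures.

The divider's output (Thévenin) resistance is R_s‖R_g = 332.8 kΩ.
Fractional drop under load = R_th/(R_th + R_L) = 332.8 / (332.8 + 17700) = 0.01845.
So the output falls by 1.85 %.

1.85 %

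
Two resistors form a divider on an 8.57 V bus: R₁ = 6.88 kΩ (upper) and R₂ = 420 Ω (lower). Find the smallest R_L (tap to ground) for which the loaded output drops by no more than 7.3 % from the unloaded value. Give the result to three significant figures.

R_L(min) ≈ 5.03 kΩ

Output resistance R_th = R₁‖R₂ = (6880 × 420)/7300 = 395.8 Ω.
The fractional drop is R_th/(R_th + R_L); requiring this ≤ 0.0730 gives R_L ≥ R_th(1/0.0730 − 1) = 395.8 × 12.70 = 5.03 kΩ.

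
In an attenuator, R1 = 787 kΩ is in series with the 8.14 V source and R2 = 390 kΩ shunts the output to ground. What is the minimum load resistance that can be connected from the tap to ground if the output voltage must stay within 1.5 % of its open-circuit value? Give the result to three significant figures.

Output resistance R_th = R1‖R2 = (787 × 390)/1177 = 260.8 kΩ.
The fractional drop is R_th/(R_th + R_L); requiring this ≤ 0.0150 gives R_L ≥ R_th(1/0.0150 − 1) = 260.8 × 65.67 = 17.1 MΩ.

R_L(min) ≈ 17.1 MΩ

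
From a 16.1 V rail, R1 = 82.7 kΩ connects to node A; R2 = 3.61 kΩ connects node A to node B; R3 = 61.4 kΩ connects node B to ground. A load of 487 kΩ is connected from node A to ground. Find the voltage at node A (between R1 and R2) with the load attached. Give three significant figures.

V ≈ 6.59 V

Below node A the series string R2+R3 = 65.01 kΩ sits in parallel with the 487 kΩ load: 57.35 kΩ.
V_A = 16.1 × 57.35/(82.7 + 57.35) = 6.59 V.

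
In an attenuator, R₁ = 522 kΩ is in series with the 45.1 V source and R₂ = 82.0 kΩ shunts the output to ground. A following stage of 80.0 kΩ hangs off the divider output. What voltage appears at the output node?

V_out ≈ 3.25 V

The load sits in parallel with R₂: R₂‖R_L = (82.0 × 80.0) / (82.0 + 80.0) = 40.49 kΩ.
V_out = 45.1 × 40.49 / (522 + 40.49) = 45.1 × 40.49/562.5 = 3.25 V.
(Unloaded it would have been 6.12 V.)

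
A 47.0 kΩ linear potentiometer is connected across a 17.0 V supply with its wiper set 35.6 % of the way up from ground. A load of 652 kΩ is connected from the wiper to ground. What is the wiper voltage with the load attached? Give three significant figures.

The wiper splits the pot into (1−α)R = 30.27 kΩ above and αR = 16.73 kΩ below.
Lower section ‖ load = 16.31 kΩ.
V_wiper = 17.0 × 16.31/(30.27 + 16.31) = 5.95 V.

V ≈ 5.95 V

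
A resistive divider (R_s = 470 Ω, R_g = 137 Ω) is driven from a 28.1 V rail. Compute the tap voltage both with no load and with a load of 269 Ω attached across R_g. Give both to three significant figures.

Unloaded: 6.34 V; loaded: 4.55 V

Open-circuit: V = 28.1 × 137/(470 + 137) = 6.34 V.
With the load, R_g becomes R_g‖R_L = 90.77 Ω, so V = 28.1 × 90.77/560.8 = 4.55 V.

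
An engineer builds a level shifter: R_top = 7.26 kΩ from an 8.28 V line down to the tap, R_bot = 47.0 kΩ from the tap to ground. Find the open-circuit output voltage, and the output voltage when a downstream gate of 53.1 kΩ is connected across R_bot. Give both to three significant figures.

Open-circuit: V = 8.28 × 47.0/(7.26 + 47.0) = 7.17 V.
With the load, R_bot becomes R_bot‖R_L = 24.93 kΩ, so V = 8.28 × 24.93/32.19 = 6.41 V.

Unloaded: 7.17 V; loaded: 6.41 V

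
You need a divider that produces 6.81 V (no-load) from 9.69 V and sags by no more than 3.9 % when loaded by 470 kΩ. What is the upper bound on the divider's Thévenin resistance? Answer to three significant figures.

R_th ≤ 19.1 kΩ

Loading drop = R_th/(R_th + R_L) ≤ 0.0390, so R_th ≤ R_L · ε/(1−ε) = 470 kΩ × 0.0390/0.9610 = 19.1 kΩ.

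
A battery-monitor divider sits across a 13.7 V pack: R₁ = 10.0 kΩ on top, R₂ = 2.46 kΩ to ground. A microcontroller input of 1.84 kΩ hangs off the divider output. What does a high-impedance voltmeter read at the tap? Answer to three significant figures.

V_out ≈ 1.30 V

The load sits in parallel with R₂: R₂‖R_L = (2.46 × 1.84) / (2.46 + 1.84) = 1.053 kΩ.
V_out = 13.7 × 1.053 / (10.0 + 1.053) = 13.7 × 1.053/11.05 = 1.30 V.
(Unloaded it would have been 2.70 V.)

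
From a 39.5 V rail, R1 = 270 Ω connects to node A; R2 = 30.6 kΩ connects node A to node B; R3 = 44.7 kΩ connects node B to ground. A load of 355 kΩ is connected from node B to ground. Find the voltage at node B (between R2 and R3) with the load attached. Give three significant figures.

V ≈ 22.2 V

At node B, R3 is in parallel with the load: R3‖R_L = 39700 Ω.
Below node A the resistance is R2 + (R3‖R_L) = 70300 Ω, so V_A = 39.5 × 70300/70570 = 39.35 V.
Then V_B = V_A × (R3‖R_L)/(R2 + R3‖R_L) = 39.35 × 39700/70300 = 22.2 V.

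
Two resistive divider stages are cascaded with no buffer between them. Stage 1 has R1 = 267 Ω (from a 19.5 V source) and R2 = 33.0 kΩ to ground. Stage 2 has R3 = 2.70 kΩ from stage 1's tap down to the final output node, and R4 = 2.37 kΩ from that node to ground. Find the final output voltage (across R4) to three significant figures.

Stage 2 presents R3+R4 = 5070 Ω as a load on stage 1's tap.
Stage 1's lower leg becomes R2‖(R3+R4) = 4395 Ω, so V_mid = 19.5 × 4395/4662 = 18.38 V.
Stage 2 is itself unloaded: V_out = V_mid × R4/(R3+R4) = 18.38 × 2370/5070 = 8.59 V.

V_out ≈ 8.59 V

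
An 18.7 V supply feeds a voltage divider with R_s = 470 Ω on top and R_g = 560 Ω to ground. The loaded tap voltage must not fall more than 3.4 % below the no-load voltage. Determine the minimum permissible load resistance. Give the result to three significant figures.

Output resistance R_th = R_s‖R_g = (470 × 560)/1030 = 255.5 Ω.
The fractional drop is R_th/(R_th + R_L); requiring this ≤ 0.0340 gives R_L ≥ R_th(1/0.0340 − 1) = 255.5 × 28.41 = 7.26 kΩ.

R_L(min) ≈ 7.26 kΩ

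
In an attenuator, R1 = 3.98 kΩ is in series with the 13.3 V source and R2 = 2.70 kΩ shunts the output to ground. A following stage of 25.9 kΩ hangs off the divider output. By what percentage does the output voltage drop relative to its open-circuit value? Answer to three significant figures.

5.85 %

The divider's output (Thévenin) resistance is R1‖R2 = 1.609 kΩ.
Fractional drop under load = R_th/(R_th + R_L) = 1.609 / (1.609 + 25.9) = 0.05848.
So the output falls by 5.85 %.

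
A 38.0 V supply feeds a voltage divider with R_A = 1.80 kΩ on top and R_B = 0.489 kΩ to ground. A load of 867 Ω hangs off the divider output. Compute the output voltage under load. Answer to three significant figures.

V_out ≈ 5.62 V

The load sits in parallel with R_B: R_B‖R_L = (489 × 867) / (489 + 867) = 312.7 Ω.
V_out = 38.0 × 312.7 / (1800 + 312.7) = 38.0 × 312.7/2113 = 5.62 V.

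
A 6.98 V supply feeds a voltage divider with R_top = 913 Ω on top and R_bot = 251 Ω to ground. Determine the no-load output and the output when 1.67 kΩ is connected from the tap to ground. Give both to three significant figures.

Unloaded: 1.51 V; loaded: 1.35 V

Open-circuit: V = 6.98 × 251/(913 + 251) = 1.51 V.
With the load, R_bot becomes R_bot‖R_L = 218.2 Ω, so V = 6.98 × 218.2/1131 = 1.35 V.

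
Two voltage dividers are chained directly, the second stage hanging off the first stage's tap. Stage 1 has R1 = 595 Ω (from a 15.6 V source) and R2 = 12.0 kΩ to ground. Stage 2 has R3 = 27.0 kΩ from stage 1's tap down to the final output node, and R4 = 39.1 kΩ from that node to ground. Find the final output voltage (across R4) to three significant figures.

Stage 2 presents R3+R4 = 66100 Ω as a load on stage 1's tap.
Stage 1's lower leg becomes R2‖(R3+R4) = 10160 Ω, so V_mid = 15.6 × 10160/10750 = 14.74 V.
Stage 2 is itself unloaded: V_out = V_mid × R4/(R3+R4) = 14.74 × 39100/66100 = 8.72 V.

V_out ≈ 8.72 V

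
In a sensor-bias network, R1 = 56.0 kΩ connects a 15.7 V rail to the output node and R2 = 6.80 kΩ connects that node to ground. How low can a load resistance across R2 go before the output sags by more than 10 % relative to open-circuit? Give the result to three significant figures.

R_L(min) ≈ 54.6 kΩ

Output resistance R_th = R1‖R2 = (56.0 × 6.80)/62.80 = 6.064 kΩ.
The fractional drop is R_th/(R_th + R_L); requiring this ≤ 0.100 gives R_L ≥ R_th(1/0.100 − 1) = 6.064 × 9.000 = 54.6 kΩ.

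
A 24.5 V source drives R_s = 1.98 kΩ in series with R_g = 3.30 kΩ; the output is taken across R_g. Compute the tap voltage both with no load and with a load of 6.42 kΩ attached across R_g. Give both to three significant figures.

Unloaded: 15.3 V; loaded: 12.8 V

Open-circuit: V = 24.5 × 3.30/(1.98 + 3.30) = 15.3 V.
With the load, R_g becomes R_g‖R_L = 2.180 kΩ, so V = 24.5 × 2.180/4.160 = 12.8 V.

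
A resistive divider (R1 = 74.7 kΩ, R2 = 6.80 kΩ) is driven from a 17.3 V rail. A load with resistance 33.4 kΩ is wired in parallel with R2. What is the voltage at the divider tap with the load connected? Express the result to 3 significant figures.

V_out ≈ 1.22 V

The load sits in parallel with R2: R2‖R_L = (6.80 × 33.4) / (6.80 + 33.4) = 5.650 kΩ.
V_out = 17.3 × 5.650 / (74.7 + 5.650) = 17.3 × 5.650/80.35 = 1.22 V.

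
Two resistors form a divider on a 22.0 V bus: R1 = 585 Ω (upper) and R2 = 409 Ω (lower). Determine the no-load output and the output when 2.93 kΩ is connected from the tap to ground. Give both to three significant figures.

Unloaded: 9.05 V; loaded: 8.37 V

Open-circuit: V = 22.0 × 409/(585 + 409) = 9.05 V.
With the load, R2 becomes R2‖R_L = 358.9 Ω, so V = 22.0 × 358.9/943.9 = 8.37 V.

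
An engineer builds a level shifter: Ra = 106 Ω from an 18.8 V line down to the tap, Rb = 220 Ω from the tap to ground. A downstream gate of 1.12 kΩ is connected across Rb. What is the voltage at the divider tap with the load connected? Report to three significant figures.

V_out ≈ 11.9 V

The load sits in parallel with Rb: Rb‖R_L = (220 × 1120) / (220 + 1120) = 183.9 Ω.
V_out = 18.8 × 183.9 / (106 + 183.9) = 18.8 × 183.9/289.9 = 11.9 V.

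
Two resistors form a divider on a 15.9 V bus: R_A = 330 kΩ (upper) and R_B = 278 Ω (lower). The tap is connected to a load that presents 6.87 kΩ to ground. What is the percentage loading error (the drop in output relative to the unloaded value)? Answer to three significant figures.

The divider's output (Thévenin) resistance is R_A‖R_B = 277.8 Ω.
Fractional drop under load = R_th/(R_th + R_L) = 277.8 / (277.8 + 6870) = 0.03886.
So the output falls by 3.89 %.

3.89 %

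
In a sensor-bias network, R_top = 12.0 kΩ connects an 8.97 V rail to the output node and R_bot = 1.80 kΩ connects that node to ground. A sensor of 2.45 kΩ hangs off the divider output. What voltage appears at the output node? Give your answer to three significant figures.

The load sits in parallel with R_bot: R_bot‖R_L = (1.80 × 2.45) / (1.80 + 2.45) = 1.038 kΩ.
V_out = 8.97 × 1.038 / (12.0 + 1.038) = 8.97 × 1.038/13.04 = 0.714 V.

V_out ≈ 0.714 V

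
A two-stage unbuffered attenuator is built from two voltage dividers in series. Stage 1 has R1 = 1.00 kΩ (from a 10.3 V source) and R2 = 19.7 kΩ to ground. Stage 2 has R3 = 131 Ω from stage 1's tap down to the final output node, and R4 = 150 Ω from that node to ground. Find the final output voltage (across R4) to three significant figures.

V_out ≈ 1.19 V

Stage 2 presents R3+R4 = 281.0 Ω as a load on stage 1's tap.
Stage 1's lower leg becomes R2‖(R3+R4) = 277.0 Ω, so V_mid = 10.3 × 277.0/1277 = 2.235 V.
Stage 2 is itself unloaded: V_out = V_mid × R4/(R3+R4) = 2.235 × 150/281.0 = 1.19 V.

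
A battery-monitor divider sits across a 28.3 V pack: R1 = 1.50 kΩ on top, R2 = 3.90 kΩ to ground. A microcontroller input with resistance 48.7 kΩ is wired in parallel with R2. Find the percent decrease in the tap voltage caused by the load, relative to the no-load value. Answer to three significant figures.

The divider's output (Thévenin) resistance is R1‖R2 = 1.083 kΩ.
Fractional drop under load = R_th/(R_th + R_L) = 1.083 / (1.083 + 48.7) = 0.02176.
So the output falls by 2.18 %.

2.18 %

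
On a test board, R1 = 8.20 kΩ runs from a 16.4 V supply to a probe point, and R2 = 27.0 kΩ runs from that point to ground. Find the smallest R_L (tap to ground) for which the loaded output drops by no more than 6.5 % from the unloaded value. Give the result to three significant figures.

Output resistance R_th = R1‖R2 = (8.20 × 27.0)/35.20 = 6.290 kΩ.
The fractional drop is R_th/(R_th + R_L); requiring this ≤ 0.0650 gives R_L ≥ R_th(1/0.0650 − 1) = 6.290 × 14.38 = 90.5 kΩ.

R_L(min) ≈ 90.5 kΩ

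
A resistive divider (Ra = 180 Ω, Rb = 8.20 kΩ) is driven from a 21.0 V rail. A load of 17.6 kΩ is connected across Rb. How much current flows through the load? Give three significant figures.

Rb‖R_L = 5594 Ω; V_out = 21.0 × 5594/5774 = 20.35 V.
I_L = V_out / R_L = 20.35 / 17.6 kΩ = 1.16 mA.

I_L ≈ 1.16 mA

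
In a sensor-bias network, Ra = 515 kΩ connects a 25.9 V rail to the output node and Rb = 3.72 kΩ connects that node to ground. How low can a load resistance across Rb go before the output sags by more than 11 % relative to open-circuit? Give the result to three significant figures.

R_L(min) ≈ 29.9 kΩ

Output resistance R_th = Ra‖Rb = (515 × 3.72)/518.7 = 3.693 kΩ.
The fractional drop is R_th/(R_th + R_L); requiring this ≤ 0.110 gives R_L ≥ R_th(1/0.110 − 1) = 3.693 × 8.091 = 29.9 kΩ.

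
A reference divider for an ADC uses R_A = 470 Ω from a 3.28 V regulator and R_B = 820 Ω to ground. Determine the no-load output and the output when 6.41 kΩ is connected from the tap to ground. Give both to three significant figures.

Open-circuit: V = 3.28 × 820/(470 + 820) = 2.08 V.
With the load, R_B becomes R_B‖R_L = 727.0 Ω, so V = 3.28 × 727.0/1197 = 1.99 V.

Unloaded: 2.08 V; loaded: 1.99 V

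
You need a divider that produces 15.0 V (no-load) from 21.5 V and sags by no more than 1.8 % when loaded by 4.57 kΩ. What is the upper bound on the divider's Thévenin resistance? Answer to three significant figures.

Loading drop = R_th/(R_th + R_L) ≤ 0.0180, so R_th ≤ R_L · ε/(1−ε) = 4.57 kΩ × 0.0180/0.9820 = 83.8 Ω.
(Any R1, R2 with R2/(R1+R2) = 0.698 and R1‖R2 ≤ 83.8 Ω will meet the spec.)

R_th ≤ 83.8 Ω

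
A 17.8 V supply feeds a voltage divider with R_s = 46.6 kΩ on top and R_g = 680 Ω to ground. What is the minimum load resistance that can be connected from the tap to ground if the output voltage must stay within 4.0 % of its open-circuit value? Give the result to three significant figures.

Output resistance R_th = R_s‖R_g = (46600 × 680)/47280 = 670.2 Ω.
The fractional drop is R_th/(R_th + R_L); requiring this ≤ 0.0400 gives R_L ≥ R_th(1/0.0400 − 1) = 670.2 × 24.00 = 16.1 kΩ.

R_L(min) ≈ 16.1 kΩ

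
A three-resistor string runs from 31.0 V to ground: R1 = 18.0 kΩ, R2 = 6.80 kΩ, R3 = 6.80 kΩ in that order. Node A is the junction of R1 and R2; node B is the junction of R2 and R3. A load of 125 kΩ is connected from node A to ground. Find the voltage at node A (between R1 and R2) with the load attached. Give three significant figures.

Below node A the series string R2+R3 = 13.60 kΩ sits in parallel with the 125 kΩ load: 12.27 kΩ.
V_A = 31.0 × 12.27/(18.0 + 12.27) = 12.6 V.

V ≈ 12.6 V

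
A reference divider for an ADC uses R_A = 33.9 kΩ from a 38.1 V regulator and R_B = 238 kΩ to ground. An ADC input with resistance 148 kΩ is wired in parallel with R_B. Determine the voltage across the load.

The load sits in parallel with R_B: R_B‖R_L = (238 × 148) / (238 + 148) = 91.25 kΩ.
V_out = 38.1 × 91.25 / (33.9 + 91.25) = 38.1 × 91.25/125.2 = 27.8 V.

V_out ≈ 27.8 V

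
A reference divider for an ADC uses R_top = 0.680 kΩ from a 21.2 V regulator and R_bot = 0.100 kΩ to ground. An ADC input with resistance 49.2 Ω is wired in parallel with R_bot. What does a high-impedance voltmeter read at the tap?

V_out ≈ 0.981 V

The load sits in parallel with R_bot: R_bot‖R_L = (100 × 49.2) / (100 + 49.2) = 32.98 Ω.
V_out = 21.2 × 32.98 / (680 + 32.98) = 21.2 × 32.98/713.0 = 0.981 V.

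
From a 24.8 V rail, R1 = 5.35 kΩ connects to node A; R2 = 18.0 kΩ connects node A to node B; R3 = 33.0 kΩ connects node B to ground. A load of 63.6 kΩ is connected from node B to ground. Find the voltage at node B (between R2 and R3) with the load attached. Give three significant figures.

At node B, R3 is in parallel with the load: R3‖R_L = 21.73 kΩ.
Below node A the resistance is R2 + (R3‖R_L) = 39.73 kΩ, so V_A = 24.8 × 39.73/45.08 = 21.86 V.
Then V_B = V_A × (R3‖R_L)/(R2 + R3‖R_L) = 21.86 × 21.73/39.73 = 12.0 V.

V ≈ 12.0 V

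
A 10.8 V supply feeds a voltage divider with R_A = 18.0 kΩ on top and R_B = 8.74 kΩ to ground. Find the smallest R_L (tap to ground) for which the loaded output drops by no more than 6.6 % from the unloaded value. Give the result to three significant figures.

R_L(min) ≈ 83.3 kΩ

Output resistance R_th = R_A‖R_B = (18.0 × 8.74)/26.74 = 5.883 kΩ.
The fractional drop is R_th/(R_th + R_L); requiring this ≤ 0.0660 gives R_L ≥ R_th(1/0.0660 − 1) = 5.883 × 14.15 = 83.3 kΩ.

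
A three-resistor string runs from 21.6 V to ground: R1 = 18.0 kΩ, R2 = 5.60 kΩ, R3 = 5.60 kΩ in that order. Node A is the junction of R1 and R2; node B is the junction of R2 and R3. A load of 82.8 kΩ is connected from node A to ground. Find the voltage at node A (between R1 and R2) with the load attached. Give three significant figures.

Below node A the series string R2+R3 = 11.20 kΩ sits in parallel with the 82.8 kΩ load: 9.866 kΩ.
V_A = 21.6 × 9.866/(18.0 + 9.866) = 7.65 V.

V ≈ 7.65 V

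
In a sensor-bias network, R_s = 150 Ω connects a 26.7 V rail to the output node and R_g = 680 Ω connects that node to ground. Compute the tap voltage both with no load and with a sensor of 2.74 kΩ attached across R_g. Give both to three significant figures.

Unloaded: 21.9 V; loaded: 20.9 V

Open-circuit: V = 26.7 × 680/(150 + 680) = 21.9 V.
With the load, R_g becomes R_g‖R_L = 544.8 Ω, so V = 26.7 × 544.8/694.8 = 20.9 V.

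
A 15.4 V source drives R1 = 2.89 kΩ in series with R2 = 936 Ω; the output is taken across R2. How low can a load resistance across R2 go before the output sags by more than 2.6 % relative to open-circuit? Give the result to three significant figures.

R_L(min) ≈ 26.5 kΩ

Output resistance R_th = R1‖R2 = (2890 × 936)/3826 = 707.0 Ω.
The fractional drop is R_th/(R_th + R_L); requiring this ≤ 0.0260 gives R_L ≥ R_th(1/0.0260 − 1) = 707.0 × 37.46 = 26.5 kΩ.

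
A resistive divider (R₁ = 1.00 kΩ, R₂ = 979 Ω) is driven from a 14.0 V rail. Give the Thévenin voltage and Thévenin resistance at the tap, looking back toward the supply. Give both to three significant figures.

V_th is the open-circuit tap voltage: 14.0 × 979/(1000 + 979) = 6.93 V.
With the supply zeroed, R₁ and R₂ appear in parallel from the tap: R_th = R₁‖R₂ = (1000 × 979)/1979 = 495 Ω.

V_th = 6.93 V, R_th = 495 Ω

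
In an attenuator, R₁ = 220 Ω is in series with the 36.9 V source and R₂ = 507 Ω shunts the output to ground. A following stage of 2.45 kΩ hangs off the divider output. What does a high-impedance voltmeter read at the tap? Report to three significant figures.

The load sits in parallel with R₂: R₂‖R_L = (507 × 2450) / (507 + 2450) = 420.1 Ω.
V_out = 36.9 × 420.1 / (220 + 420.1) = 36.9 × 420.1/640.1 = 24.2 V.
(Unloaded it would have been 25.7 V.)

V_out ≈ 24.2 V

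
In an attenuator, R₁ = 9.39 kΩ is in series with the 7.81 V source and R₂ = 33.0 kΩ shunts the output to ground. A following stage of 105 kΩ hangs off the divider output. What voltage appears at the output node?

V_out ≈ 5.68 V

The load sits in parallel with R₂: R₂‖R_L = (33.0 × 105) / (33.0 + 105) = 25.11 kΩ.
V_out = 7.81 × 25.11 / (9.39 + 25.11) = 7.81 × 25.11/34.50 = 5.68 V.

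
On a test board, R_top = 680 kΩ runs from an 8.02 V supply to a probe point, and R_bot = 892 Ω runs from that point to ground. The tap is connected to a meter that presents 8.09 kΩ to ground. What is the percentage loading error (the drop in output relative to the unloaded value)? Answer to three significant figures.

9.92 %

The divider's output (Thévenin) resistance is R_top‖R_bot = 890.8 Ω.
Fractional drop under load = R_th/(R_th + R_L) = 890.8 / (890.8 + 8090) = 0.09919.
So the output falls by 9.92 %.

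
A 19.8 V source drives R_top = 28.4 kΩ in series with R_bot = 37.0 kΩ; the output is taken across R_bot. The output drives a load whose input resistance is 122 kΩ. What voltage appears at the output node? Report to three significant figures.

V_out ≈ 9.90 V

The load sits in parallel with R_bot: R_bot‖R_L = (37.0 × 122) / (37.0 + 122) = 28.39 kΩ.
V_out = 19.8 × 28.39 / (28.4 + 28.39) = 19.8 × 28.39/56.79 = 9.90 V.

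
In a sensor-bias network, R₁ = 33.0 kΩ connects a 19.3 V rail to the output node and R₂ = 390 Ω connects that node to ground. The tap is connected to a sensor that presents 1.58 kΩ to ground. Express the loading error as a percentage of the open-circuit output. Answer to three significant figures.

Unloaded V = 19.3 × 390/33390 = 0.2254 V.
Loaded: R₂‖R_L = 312.8 Ω, giving V = 19.3 × 312.8/33310 = 0.1812 V.
Drop = (0.2254 − 0.1812) / 0.2254 = 19.6 %.

19.6 %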